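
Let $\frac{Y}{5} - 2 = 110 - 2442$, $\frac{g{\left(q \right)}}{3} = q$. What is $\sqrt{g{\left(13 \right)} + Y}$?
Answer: $i \sqrt{11611} \approx 107.75 i$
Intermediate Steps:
$g{\left(q \right)} = 3 q$
$Y = -11650$ ($Y = 10 + 5 \left(110 - 2442\right) = 10 + 5 \left(-2332\right) = 10 - 11660 = -11650$)
$\sqrt{g{\left(13 \right)} + Y} = \sqrt{3 \cdot 13 - 11650} = \sqrt{39 - 11650} = \sqrt{-11611} = i \sqrt{11611}$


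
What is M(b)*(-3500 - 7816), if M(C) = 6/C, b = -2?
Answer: 33948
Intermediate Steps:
M(b)*(-3500 - 7816) = (6/(-2))*(-3500 - 7816) = (6*(-½))*(-11316) = -3*(-11316) = 33948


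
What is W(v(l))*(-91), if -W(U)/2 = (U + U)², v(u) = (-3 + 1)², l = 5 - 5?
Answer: 11648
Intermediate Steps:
l = 0
v(u) = 4 (v(u) = (-2)² = 4)
W(U) = -8*U² (W(U) = -2*(U + U)² = -2*4*U² = -8*U²)
W(v(l))*(-91) = -8*4²*(-91) = -8*16*(-91) = -128*(-91) = 11648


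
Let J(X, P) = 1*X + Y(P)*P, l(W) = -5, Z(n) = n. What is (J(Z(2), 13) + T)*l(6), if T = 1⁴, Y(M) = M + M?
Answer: -1705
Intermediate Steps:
Y(M) = 2*M
T = 1
J(X, P) = X + 2*P² (J(X, P) = 1*X + (2*P)*P = X + 2*P²)
(J(Z(2), 13) + T)*l(6) = ((2 + 2*13²) + 1)*(-5) = ((2 + 2*169) + 1)*(-5) = ((2 + 338) + 1)*(-5) = (340 + 1)*(-5) = 341*(-5) = -1705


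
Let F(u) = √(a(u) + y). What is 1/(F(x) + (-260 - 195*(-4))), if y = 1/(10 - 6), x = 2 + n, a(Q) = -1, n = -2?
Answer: 2080/1081603 - 2*I*√3/1081603 ≈ 0.0019231 - 3.2027e-6*I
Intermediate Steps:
x = 0 (x = 2 - 2 = 0)
y = ¼ (y = 1/4 = ¼ ≈ 0.25000)
F(u) = I*√3/2 (F(u) = √(-1 + ¼) = √(-¾) = I*√3/2)
1/(F(x) + (-260 - 195*(-4))) = 1/(I*√3/2 + (-260 - 195*(-4))) = 1/(I*√3/2 + (-260 - 1*(-780))) = 1/(I*√3/2 + (-260 + 780)) = 1/(I*√3/2 + 520) = 1/(520 + I*√3/2)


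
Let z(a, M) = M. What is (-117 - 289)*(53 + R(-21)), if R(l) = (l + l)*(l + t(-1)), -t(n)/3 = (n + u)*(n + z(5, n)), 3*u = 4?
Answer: -345506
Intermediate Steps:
u = 4/3 (u = (1/3)*4 = 4/3 ≈ 1.3333)
t(n) = -6*n*(4/3 + n) (t(n) = -3*(n + 4/3)*(n + n) = -3*(4/3 + n)*2*n = -6*n*(4/3 + n))
R(l) = 2*l*(2 + l) (R(l) = (l + l)*(l + 2*(-1)*(-4 - 3*(-1))) = (2*l)*(l + 2*(-1)*(-4 + 3)) = (2*l)*(l + 2*(-1)*(-1)) = (2*l)*(l + 2) = (2*l)*(2 + l) = 2*l*(2 + l))
(-117 - 289)*(53 + R(-21)) = (-117 - 289)*(53 + 2*(-21)*(2 - 21)) = -406*(53 + 2*(-21)*(-19)) = -406*(53 + 798) = -406*851 = -345506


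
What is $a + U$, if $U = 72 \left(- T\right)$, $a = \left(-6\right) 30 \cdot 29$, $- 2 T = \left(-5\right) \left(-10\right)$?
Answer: $-3420$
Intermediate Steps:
$T = -25$ ($T = - \frac{\left(-5\right) \left(-10\right)}{2} = \left(- \frac{1}{2}\right) 50 = -25$)
$a = -5220$ ($a = \left(-180\right) 29 = -5220$)
$U = 1800$ ($U = 72 \left(\left(-1\right) \left(-25\right)\right) = 72 \cdot 25 = 1800$)
$a + U = -5220 + 1800 = -3420$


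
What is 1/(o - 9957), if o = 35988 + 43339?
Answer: 1/69370 ≈ 1.4415e-5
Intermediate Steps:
o = 79327
1/(o - 9957) = 1/(79327 - 9957) = 1/69370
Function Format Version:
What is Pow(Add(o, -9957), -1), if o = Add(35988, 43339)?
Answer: Rational(1, 69370) ≈ 1.4415e-5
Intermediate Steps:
o = 79327
Pow(Add(o, -9957), -1) = Pow(Add(79327, -9957), -1) = Pow(69370, -1) = Rational(1, 69370)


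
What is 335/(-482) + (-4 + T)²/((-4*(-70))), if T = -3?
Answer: -5013/9640 ≈ -0.52002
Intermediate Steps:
335/(-482) + (-4 + T)²/((-4*(-70))) = 335/(-482) + (-4 - 3)²/((-4*(-70))) = 335*(-1/482) + (-7)²/280 = -335/482 + 49*(1/280) = -335/482 + 7/40 = -5013/9640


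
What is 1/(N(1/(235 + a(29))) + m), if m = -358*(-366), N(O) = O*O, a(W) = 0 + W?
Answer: 69696/9132127489 ≈ 7.6320e-6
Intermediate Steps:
a(W) = W
N(O) = O**2
m = 131028
1/(N(1/(235 + a(29))) + m) = 1/((1/(235 + 29))**2 + 131028) = 1/((1/264)**2 + 131028) = 1/(1/69696 + 131028) = 1/(9132127489/69696) = 69696/9132127489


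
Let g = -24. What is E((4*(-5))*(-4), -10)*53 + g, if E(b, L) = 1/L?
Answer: -293/10 ≈ -29.300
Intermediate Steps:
E((4*(-5))*(-4), -10)*53 + g = 53/(-10) - 24 = -⅒*53 - 24 = -53/10 - 24 = -293/10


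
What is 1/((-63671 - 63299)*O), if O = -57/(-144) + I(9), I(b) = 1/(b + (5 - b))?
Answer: -24/1815671 ≈ -1.3218e-5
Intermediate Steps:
I(b) = ⅕ (I(b) = 1/5 = ⅕)
O = 143/240 (O = -57/(-144) + ⅕ = -57*(-1/144) + ⅕ = 19/48 + ⅕ = 143/240 ≈ 0.59583)
1/((-63671 - 63299)*O) = 1/((-63671 - 63299)*(143/240)) = (240/143)/(-126970) = -1/126970*240/143 = -24/1815671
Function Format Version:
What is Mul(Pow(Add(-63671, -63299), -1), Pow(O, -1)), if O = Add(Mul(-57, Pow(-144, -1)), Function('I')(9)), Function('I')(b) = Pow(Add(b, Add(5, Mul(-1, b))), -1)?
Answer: Rational(-24, 1815671) ≈ -1.3218e-5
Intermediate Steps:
Function('I')(b) = Rational(1, 5) (Function('I')(b) = Pow(5, -1) = Rational(1, 5))
O = Rational(143, 240) (O = Add(Mul(-57, Pow(-144, -1)), Rational(1, 5)) = Add(Mul(-57, Rational(-1, 144)), Rational(1, 5)) = Add(Rational(19, 48), Rational(1, 5)) = Rational(143, 240) ≈ 0.59583)
Mul(Pow(Add(-63671, -63299), -1), Pow(O, -1)) = Mul(Pow(Add(-63671, -63299), -1), Pow(Rational(143, 240), -1)) = Mul(Pow(-126970, -1), Rational(240, 143)) = Mul(Rational(-1, 126970), Rational(240, 143)) = Rational(-24, 1815671)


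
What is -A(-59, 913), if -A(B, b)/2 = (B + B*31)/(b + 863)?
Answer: -236/111 ≈ -2.1261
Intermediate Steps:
A(B, b) = -64*B/(863 + b) (A(B, b) = -2*(B + B*31)/(b + 863) = -2*(B + 31*B)/(863 + b) = -2*32*B/(863 + b) = -64*B/(863 + b))
-A(-59, 913) = -(-64)*(-59)/(863 + 913) = -(-64)*(-59)/1776 = -1*236/111 = -236/111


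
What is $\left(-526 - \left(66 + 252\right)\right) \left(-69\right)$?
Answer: $58236$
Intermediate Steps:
$\left(-526 - \left(66 + 252\right)\right) \left(-69\right) = \left(-526 - 318\right) \left(-69\right) = \left(-844\right) \left(-69\right) = 58236$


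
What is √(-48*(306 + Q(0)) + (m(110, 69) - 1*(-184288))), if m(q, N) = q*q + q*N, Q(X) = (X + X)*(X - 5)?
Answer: √189290 ≈ 435.07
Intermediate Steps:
Q(X) = 2*X*(-5 + X) (Q(X) = (2*X)*(-5 + X) = 2*X*(-5 + X))
m(q, N) = q² + N*q
√(-48*(306 + Q(0)) + (m(110, 69) - 1*(-184288))) = √(-48*(306 + 2*0*(-5 + 0)) + (110*(69 + 110) - 1*(-184288))) = √(-48*(306 + 2*0*(-5)) + (110*179 + 184288)) = √(-48*(306 + 0) + (19690 + 184288)) = √(-48*306 + 203978) = √(-14688 + 203978) = √189290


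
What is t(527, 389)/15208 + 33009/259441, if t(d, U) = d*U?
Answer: 53688184195/3945578728 ≈ 13.607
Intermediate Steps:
t(d, U) = U*d
t(527, 389)/15208 + 33009/259441 = (389*527)/15208 + 33009/259441 = 205003*(1/15208) + 33009*(1/259441) = 205003/15208 + 33009/259441 = 53688184195/3945578728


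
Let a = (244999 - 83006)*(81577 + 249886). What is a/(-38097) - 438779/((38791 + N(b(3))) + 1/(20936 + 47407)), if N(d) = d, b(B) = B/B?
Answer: -8373790264805360516/5941253273337 ≈ -1.4094e+6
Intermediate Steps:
b(B) = 1
a = 53694685759 (a = 161993*331463 = 53694685759)
a/(-38097) - 438779/((38791 + N(b(3))) + 1/(20936 + 47407)) = 53694685759/(-38097) - 438779/((38791 + 1) + 1/(20936 + 47407)) = 53694685759*(-1/38097) - 438779/(38792 + 1/68343) = -3158510927/2241 - 438779/(38792 + 1/68343) = -3158510927/2241 - 438779/2651161657/68343 = -3158510927/2241 - 438779*68343/2651161657 = -3158510927/2241 - 29987473197/2651161657 = -8373790264805360516/5941253273337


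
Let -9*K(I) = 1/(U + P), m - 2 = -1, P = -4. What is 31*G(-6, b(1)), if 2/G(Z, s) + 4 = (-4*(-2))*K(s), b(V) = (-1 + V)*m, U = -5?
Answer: -2511/158 ≈ -15.892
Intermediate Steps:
m = 1 (m = 2 - 1 = 1)
b(V) = -1 + V (b(V) = (-1 + V)*1 = -1 + V)
K(I) = 1/81 (K(I) = -1/(9*(-5 - 4)) = -⅑/(-9) = -⅑*(-⅑) = 1/81)
G(Z, s) = -81/158 (G(Z, s) = 2/(-4 - 4*(-2)*(1/81)) = 2/(-4 + 8*(1/81)) = 2/(-4 + 8/81) = 2/(-316/81) = 2*(-81/316) = -81/158)
31*G(-6, b(1)) = 31*(-81/158) = -2511/158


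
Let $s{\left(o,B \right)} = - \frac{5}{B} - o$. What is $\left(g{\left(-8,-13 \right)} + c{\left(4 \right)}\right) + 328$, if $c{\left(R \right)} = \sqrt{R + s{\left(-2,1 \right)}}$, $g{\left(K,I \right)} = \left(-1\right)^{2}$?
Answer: $330$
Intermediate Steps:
$g{\left(K,I \right)} = 1$
$s{\left(o,B \right)} = - o - \frac{5}{B}$
$c{\left(R \right)} = \sqrt{-3 + R}$ ($c{\left(R \right)} = \sqrt{R - \left(-2 + \frac{5}{1}\right)} = \sqrt{R + \left(2 - 5\right)} = \sqrt{R - 3} = \sqrt{-3 + R}$)
$\left(g{\left(-8,-13 \right)} + c{\left(4 \right)}\right) + 328 = \left(1 + \sqrt{-3 + 4}\right) + 328 = \left(1 + \sqrt{1}\right) + 328 = \left(1 + 1\right) + 328 = 2 + 328 = 330$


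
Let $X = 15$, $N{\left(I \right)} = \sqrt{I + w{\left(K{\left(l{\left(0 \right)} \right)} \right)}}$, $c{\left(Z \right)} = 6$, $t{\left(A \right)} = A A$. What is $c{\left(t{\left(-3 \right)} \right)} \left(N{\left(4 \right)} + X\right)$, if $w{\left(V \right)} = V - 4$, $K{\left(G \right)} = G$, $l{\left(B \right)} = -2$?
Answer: $90 + 6 i \sqrt{2} \approx 90.0 + 8.4853 i$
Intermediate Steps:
$t{\left(A \right)} = A^{2}$
$w{\left(V \right)} = -4 + V$
$N{\left(I \right)} = \sqrt{-6 + I}$ ($N{\left(I \right)} = \sqrt{I - 6} = \sqrt{-6 + I}$)
$c{\left(t{\left(-3 \right)} \right)} \left(N{\left(4 \right)} + X\right) = 6 \left(\sqrt{-6 + 4} + 15\right) = 6 \left(\sqrt{-2} + 15\right) = 6 \left(i \sqrt{2} + 15\right) = 6 \left(15 + i \sqrt{2}\right) = 90 + 6 i \sqrt{2}$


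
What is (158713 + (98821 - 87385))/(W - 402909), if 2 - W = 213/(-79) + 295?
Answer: -13441771/31852745 ≈ -0.42200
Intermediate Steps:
W = -22934/79 (W = 2 - (213/(-79) + 295) = 2 - (-1/79*213 + 295) = 2 - (-213/79 + 295) = 2 - 1*23092/79 = 2 - 23092/79 = -22934/79 ≈ -290.30)
(158713 + (98821 - 87385))/(W - 402909) = (158713 + (98821 - 87385))/(-22934/79 - 402909) = (158713 + 11436)/(-31852745/79) = 170149*(-79/31852745) = -13441771/31852745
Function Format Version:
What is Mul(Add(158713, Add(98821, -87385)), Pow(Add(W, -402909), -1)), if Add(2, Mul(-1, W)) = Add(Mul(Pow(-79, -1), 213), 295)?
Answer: Rational(-13441771, 31852745) ≈ -0.42200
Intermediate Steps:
W = Rational(-22934, 79) (W = Add(2, Mul(-1, Add(Mul(Pow(-79, -1), 213), 295))) = Add(2, Mul(-1, Add(Mul(Rational(-1, 79), 213), 295))) = Add(2, Mul(-1, Add(Rational(-213, 79), 295))) = Add(2, Mul(-1, Rational(23092, 79))) = Add(2, Rational(-23092, 79)) = Rational(-22934, 79) ≈ -290.30)
Mul(Add(158713, Add(98821, -87385)), Pow(Add(W, -402909), -1)) = Mul(Add(158713, Add(98821, -87385)), Pow(Add(Rational(-22934, 79), -402909), -1)) = Mul(Add(158713, 11436), Pow(Rational(-31852745, 79), -1)) = Mul(170149, Rational(-79, 31852745)) = Rational(-13441771, 31852745)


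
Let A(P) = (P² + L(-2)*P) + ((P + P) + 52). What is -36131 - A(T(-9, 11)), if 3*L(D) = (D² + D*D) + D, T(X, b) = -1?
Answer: -36180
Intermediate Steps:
L(D) = D/3 + 2*D²/3 (L(D) = ((D² + D*D) + D)/3 = ((D² + D²) + D)/3 = (2*D² + D)/3 = (D + 2*D²)/3 = D/3 + 2*D²/3)
A(P) = 52 + P² + 4*P (A(P) = (P² + ((⅓)*(-2)*(1 + 2*(-2)))*P) + ((P + P) + 52) = (P² + ((⅓)*(-2)*(1 - 4))*P) + (2*P + 52) = (P² + ((⅓)*(-2)*(-3))*P) + (52 + 2*P) = (P² + 2*P) + (52 + 2*P) = 52 + P² + 4*P)
-36131 - A(T(-9, 11)) = -36131 - (52 + (-1)² + 4*(-1)) = -36131 - (52 + 1 - 4) = -36131 - 1*49 = -36131 - 49 = -36180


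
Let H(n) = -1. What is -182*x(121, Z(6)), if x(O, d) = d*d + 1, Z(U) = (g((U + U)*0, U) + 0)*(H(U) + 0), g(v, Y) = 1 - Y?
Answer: -4732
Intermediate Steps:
Z(U) = -1 + U (Z(U) = ((1 - U) + 0)*(-1 + 0) = (1 - U)*(-1) = -1 + U)
x(O, d) = 1 + d² (x(O, d) = d² + 1 = 1 + d²)
-182*x(121, Z(6)) = -182*(1 + (-1 + 6)²) = -182*(1 + 5²) = -182*(1 + 25) = -182*26 = -4732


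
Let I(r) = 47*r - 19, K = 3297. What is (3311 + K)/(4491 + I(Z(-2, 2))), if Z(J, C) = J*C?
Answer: 236/153 ≈ 1.5425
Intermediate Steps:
Z(J, C) = C*J
I(r) = -19 + 47*r
(3311 + K)/(4491 + I(Z(-2, 2))) = (3311 + 3297)/(4491 + (-19 + 47*(2*(-2)))) = 6608/(4491 + (-19 + 47*(-4))) = 6608/(4491 + (-19 - 188)) = 6608/(4491 - 207) = 6608/4284 = 6608*(1/4284) = 236/153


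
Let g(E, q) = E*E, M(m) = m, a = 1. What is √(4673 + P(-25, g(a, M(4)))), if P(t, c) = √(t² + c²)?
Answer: √(4673 + √626) ≈ 68.542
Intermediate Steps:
g(E, q) = E²
P(t, c) = √(c² + t²)
√(4673 + P(-25, g(a, M(4)))) = √(4673 + √((1²)² + (-25)²)) = √(4673 + √(1² + 625)) = √(4673 + √(1 + 625)) = √(4673 + √626)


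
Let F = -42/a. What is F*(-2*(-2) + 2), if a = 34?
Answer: -126/17 ≈ -7.4118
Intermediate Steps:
F = -21/17 (F = -42/34 = -42*1/34 = -21/17 ≈ -1.2353)
F*(-2*(-2) + 2) = -21*(-2*(-2) + 2)/17 = -21*(4 + 2)/17 = -21/17*6 = -126/17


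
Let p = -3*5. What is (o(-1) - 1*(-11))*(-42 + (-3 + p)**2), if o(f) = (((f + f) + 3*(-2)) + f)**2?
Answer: 25944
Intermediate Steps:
p = -15
o(f) = (-6 + 3*f)**2 (o(f) = ((2*f - 6) + f)**2 = ((-6 + 2*f) + f)**2 = (-6 + 3*f)**2)
(o(-1) - 1*(-11))*(-42 + (-3 + p)**2) = (9*(-2 - 1)**2 - 1*(-11))*(-42 + (-3 - 15)**2) = (9*(-3)**2 + 11)*(-42 + (-18)**2) = (9*9 + 11)*(-42 + 324) = (81 + 11)*282 = 92*282 = 25944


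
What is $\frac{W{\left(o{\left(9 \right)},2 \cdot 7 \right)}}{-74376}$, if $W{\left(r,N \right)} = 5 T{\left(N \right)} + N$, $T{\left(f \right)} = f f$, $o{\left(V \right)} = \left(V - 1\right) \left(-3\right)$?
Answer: $- \frac{497}{37188} \approx -0.013365$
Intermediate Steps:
$o{\left(V \right)} = 3 - 3 V$ ($o{\left(V \right)} = \left(-1 + V\right) \left(-3\right) = 3 - 3 V$)
$T{\left(f \right)} = f^{2}$
$W{\left(r,N \right)} = N + 5 N^{2}$ ($W{\left(r,N \right)} = 5 N^{2} + N = N + 5 N^{2}$)
$\frac{W{\left(o{\left(9 \right)},2 \cdot 7 \right)}}{-74376} = \frac{2 \cdot 7 \left(1 + 5 \cdot 2 \cdot 7\right)}{-74376} = 14 \left(1 + 5 \cdot 14\right) \left(- \frac{1}{74376}\right) = 14 \left(1 + 70\right) \left(- \frac{1}{74376}\right) = 14 \cdot 71 \left(- \frac{1}{74376}\right) = 994 \left(- \frac{1}{74376}\right) = - \frac{497}{37188}$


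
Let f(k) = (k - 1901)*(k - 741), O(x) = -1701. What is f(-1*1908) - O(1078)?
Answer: 10091742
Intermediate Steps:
f(k) = (-1901 + k)*(-741 + k)
f(-1*1908) - O(1078) = (1408641 + (-1*1908)² - (-2642)*1908) - 1*(-1701) = (1408641 + (-1908)² - 2642*(-1908)) + 1701 = (1408641 + 3640464 + 5040936) + 1701 = 10090041 + 1701 = 10091742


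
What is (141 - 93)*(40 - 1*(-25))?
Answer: 3120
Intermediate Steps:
(141 - 93)*(40 - 1*(-25)) = 48*(40 + 25) = 48*65 = 3120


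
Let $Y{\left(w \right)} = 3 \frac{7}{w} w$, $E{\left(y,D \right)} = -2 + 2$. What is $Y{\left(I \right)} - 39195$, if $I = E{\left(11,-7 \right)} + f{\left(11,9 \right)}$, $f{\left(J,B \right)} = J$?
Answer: $-39174$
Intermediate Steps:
$E{\left(y,D \right)} = 0$
$I = 11$ ($I = 0 + 11 = 11$)
$Y{\left(w \right)} = 21$ ($Y{\left(w \right)} = \frac{21}{w} w = 21$)
$Y{\left(I \right)} - 39195 = 21 - 39195 = -39174$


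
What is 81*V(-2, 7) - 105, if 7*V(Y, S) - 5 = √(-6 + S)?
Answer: -249/7 ≈ -35.571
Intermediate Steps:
V(Y, S) = 5/7 + √(-6 + S)/7
81*V(-2, 7) - 105 = 81*(5/7 + √(-6 + 7)/7) - 105 = 81*(5/7 + √1/7) - 105 = 81*(5/7 + (⅐)*1) - 105 = 81*(5/7 + ⅐) - 105 = 81*(6/7) - 105 = 486/7 - 105 = -249/7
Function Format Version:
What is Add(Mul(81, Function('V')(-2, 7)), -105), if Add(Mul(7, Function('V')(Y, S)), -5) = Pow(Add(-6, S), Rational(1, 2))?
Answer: Rational(-249, 7) ≈ -35.571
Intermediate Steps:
Function('V')(Y, S) = Add(Rational(5, 7), Mul(Rational(1, 7), Pow(Add(-6, S), Rational(1, 2))))
Add(Mul(81, Function('V')(-2, 7)), -105) = Add(Mul(81, Add(Rational(5, 7), Mul(Rational(1, 7), Pow(Add(-6, 7), Rational(1, 2))))), -105) = Add(Mul(81, Add(Rational(5, 7), Mul(Rational(1, 7), Pow(1, Rational(1, 2))))), -105) = Add(Mul(81, Add(Rational(5, 7), Mul(Rational(1, 7), 1))), -105) = Add(Mul(81, Add(Rational(5, 7), Rational(1, 7))), -105) = Add(Mul(81, Rational(6, 7)), -105) = Add(Rational(486, 7), -105) = Rational(-249, 7)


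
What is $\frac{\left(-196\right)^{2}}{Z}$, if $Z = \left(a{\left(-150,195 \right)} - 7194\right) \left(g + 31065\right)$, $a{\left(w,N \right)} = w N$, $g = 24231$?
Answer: $- \frac{2401}{125950464} \approx -1.9063 \cdot 10^{-5}$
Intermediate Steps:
$a{\left(w,N \right)} = N w$
$Z = -2015207424$ ($Z = \left(195 \left(-150\right) - 7194\right) \left(24231 + 31065\right) = \left(-29250 - 7194\right) 55296 = \left(-36444\right) 55296 = -2015207424$)
$\frac{\left(-196\right)^{2}}{Z} = \frac{\left(-196\right)^{2}}{-2015207424} = 38416 \left(- \frac{1}{2015207424}\right) = - \frac{2401}{125950464}$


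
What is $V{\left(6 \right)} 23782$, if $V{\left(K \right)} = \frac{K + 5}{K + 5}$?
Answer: $23782$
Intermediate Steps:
$V{\left(K \right)} = 1$ ($V{\left(K \right)} = \frac{5 + K}{5 + K} = 1$)
$V{\left(6 \right)} 23782 = 1 \cdot 23782 = 23782$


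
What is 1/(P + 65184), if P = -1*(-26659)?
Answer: 1/91843 ≈ 1.0888e-5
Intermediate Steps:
P = 26659
1/(P + 65184) = 1/(26659 + 65184) = 1/91843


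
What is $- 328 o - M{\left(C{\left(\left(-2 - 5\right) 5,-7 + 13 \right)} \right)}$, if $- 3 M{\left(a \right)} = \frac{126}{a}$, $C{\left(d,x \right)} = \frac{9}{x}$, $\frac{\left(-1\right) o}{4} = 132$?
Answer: $173212$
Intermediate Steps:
$o = -528$ ($o = \left(-4\right) 132 = -528$)
$M{\left(a \right)} = - \frac{42}{a}$ ($M{\left(a \right)} = - \frac{126 \frac{1}{a}}{3} = - \frac{42}{a}$)
$- 328 o - M{\left(C{\left(\left(-2 - 5\right) 5,-7 + 13 \right)} \right)} = \left(-328\right) \left(-528\right) - - \frac{42}{9 \frac{1}{-7 + 13}} = 173184 - - \frac{42}{9 \cdot \frac{1}{6}} = 173184 - - \frac{42}{\frac{3}{2}} = 173184 - \left(-42\right) \frac{2}{3} = 173184 - -28 = 173184 + 28 = 173212$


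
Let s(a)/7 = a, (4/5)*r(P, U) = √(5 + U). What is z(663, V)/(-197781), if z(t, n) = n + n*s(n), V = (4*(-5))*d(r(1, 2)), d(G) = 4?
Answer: -44720/197781 ≈ -0.22611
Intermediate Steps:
r(P, U) = 5*√(5 + U)/4
s(a) = 7*a
V = -80 (V = (4*(-5))*4 = -20*4 = -80)
z(t, n) = n + 7*n² (z(t, n) = n + n*(7*n) = n + 7*n²)
z(663, V)/(-197781) = -80*(1 + 7*(-80))/(-197781) = -80*(1 - 560)*(-1/197781) = -80*(-559)*(-1/197781) = 44720*(-1/197781) = -44720/197781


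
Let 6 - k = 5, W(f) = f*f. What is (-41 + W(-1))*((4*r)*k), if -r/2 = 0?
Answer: 0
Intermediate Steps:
W(f) = f²
r = 0 (r = -2*0 = 0)
k = 1 (k = 6 - 1*5 = 6 - 5 = 1)
(-41 + W(-1))*((4*r)*k) = (-41 + (-1)²)*((4*0)*1) = (-41 + 1)*(0*1) = -40*0 = 0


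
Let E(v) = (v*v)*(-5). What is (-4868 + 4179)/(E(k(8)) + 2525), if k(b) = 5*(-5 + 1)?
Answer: -689/525 ≈ -1.3124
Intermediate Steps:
k(b) = -20 (k(b) = 5*(-4) = -20)
E(v) = -5*v**2 (E(v) = v**2*(-5) = -5*v**2)
(-4868 + 4179)/(E(k(8)) + 2525) = (-4868 + 4179)/(-5*(-20)**2 + 2525) = -689/(-5*400 + 2525) = -689/(-2000 + 2525) = -689/525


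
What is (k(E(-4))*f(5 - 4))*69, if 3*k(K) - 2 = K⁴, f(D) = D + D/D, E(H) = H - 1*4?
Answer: 188508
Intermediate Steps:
E(H) = -4 + H (E(H) = H - 4 = -4 + H)
f(D) = 1 + D (f(D) = D + 1 = 1 + D)
k(K) = ⅔ + K⁴/3
(k(E(-4))*f(5 - 4))*69 = ((⅔ + (-4 - 4)⁴/3)*(1 + (5 - 4)))*69 = ((⅔ + (⅓)*(-8)⁴)*(1 + 1))*69 = ((⅔ + (⅓)*4096)*2)*69 = ((⅔ + 4096/3)*2)*69 = (1366*2)*69 = 2732*69 = 188508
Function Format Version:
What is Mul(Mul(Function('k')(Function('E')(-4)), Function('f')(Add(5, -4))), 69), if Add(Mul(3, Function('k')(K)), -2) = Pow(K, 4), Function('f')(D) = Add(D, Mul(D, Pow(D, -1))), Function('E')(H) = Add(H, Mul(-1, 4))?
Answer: 188508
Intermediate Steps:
Function('E')(H) = Add(-4, H) (Function('E')(H) = Add(H, -4) = Add(-4, H))
Function('f')(D) = Add(1, D) (Function('f')(D) = Add(D, 1) = Add(1, D))
Function('k')(K) = Add(Rational(2, 3), Mul(Rational(1, 3), Pow(K, 4)))
Mul(Mul(Function('k')(Function('E')(-4)), Function('f')(Add(5, -4))), 69) = Mul(Mul(Add(Rational(2, 3), Mul(Rational(1, 3), Pow(Add(-4, -4), 4))), Add(1, Add(5, -4))), 69) = Mul(Mul(Add(Rational(2, 3), Mul(Rational(1, 3), Pow(-8, 4))), Add(1, 1)), 69) = Mul(Mul(Add(Rational(2, 3), Mul(Rational(1, 3), 4096)), 2), 69) = Mul(Mul(Add(Rational(2, 3), Rational(4096, 3)), 2), 69) = Mul(Mul(1366, 2), 69) = Mul(2732, 69) = 188508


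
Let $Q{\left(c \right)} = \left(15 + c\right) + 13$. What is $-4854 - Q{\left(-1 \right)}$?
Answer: $-4881$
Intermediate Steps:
$Q{\left(c \right)} = 28 + c$
$-4854 - Q{\left(-1 \right)} = -4854 - \left(28 - 1\right) = -4854 - 27 = -4881$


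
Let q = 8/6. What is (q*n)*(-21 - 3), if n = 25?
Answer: -800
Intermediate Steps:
q = 4/3 (q = 8*(1/6) = 4/3 ≈ 1.3333)
(q*n)*(-21 - 3) = ((4/3)*25)*(-21 - 3) = (100/3)*(-24) = -800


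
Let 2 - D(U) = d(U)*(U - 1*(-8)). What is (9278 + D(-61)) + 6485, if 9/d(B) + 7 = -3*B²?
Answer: 176094573/11170 ≈ 15765.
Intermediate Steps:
d(B) = 9/(-7 - 3*B²)
D(U) = 2 + 9*(8 + U)/(7 + 3*U²) (D(U) = 2 - (-9/(7 + 3*U²))*(U - 1*(-8)) = 2 - (-9/(7 + 3*U²))*(U + 8) = 2 - (-9/(7 + 3*U²))*(8 + U) = 2 - (-9)*(8 + U)/(7 + 3*U²) = 2 + 9*(8 + U)/(7 + 3*U²))
(9278 + D(-61)) + 6485 = (9278 + (86 + 6*(-61)² + 9*(-61))/(7 + 3*(-61)²)) + 6485 = (9278 + (86 + 6*3721 - 549)/(7 + 3*3721)) + 6485 = (9278 + (86 + 22326 - 549)/(7 + 11163)) + 6485 = (9278 + 21863/11170) + 6485 = 103657123/11170 + 6485 = 176094573/11170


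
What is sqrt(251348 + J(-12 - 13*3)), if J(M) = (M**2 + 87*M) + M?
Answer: sqrt(249461) ≈ 499.46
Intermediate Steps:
J(M) = M**2 + 88*M
sqrt(251348 + J(-12 - 13*3)) = sqrt(251348 + (-12 - 13*3)*(88 + (-12 - 13*3))) = sqrt(251348 + (-12 - 39)*(88 + (-12 - 39))) = sqrt(251348 - 51*(88 - 51)) = sqrt(251348 - 51*37) = sqrt(251348 - 1887) = sqrt(249461)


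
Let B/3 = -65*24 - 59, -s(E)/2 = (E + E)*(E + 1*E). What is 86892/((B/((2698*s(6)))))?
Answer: 22505723136/1619 ≈ 1.3901e+7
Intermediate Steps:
s(E) = -8*E**2 (s(E) = -2*(E + E)*(E + 1*E) = -2*2*E*(E + E) = -2*2*E*2*E = -8*E**2)
B = -4857 (B = 3*(-65*24 - 59) = 3*(-1560 - 59) = 3*(-1619) = -4857)
86892/((B/((2698*s(6))))) = 86892/((-4857/(2698*(-8*6**2)))) = 86892/((-4857/(2698*(-8*36)))) = 86892/((-4857/(2698*(-288)))) = 86892/((-4857/(-777024))) = 86892/((-4857*(-1/777024))) = 86892/(1619/259008) = 86892*(259008/1619) = 22505723136/1619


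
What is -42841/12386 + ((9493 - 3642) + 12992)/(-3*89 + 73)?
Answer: -60425138/600721 ≈ -100.59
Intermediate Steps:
-42841/12386 + ((9493 - 3642) + 12992)/(-3*89 + 73) = -42841*1/12386 + (5851 + 12992)/(-267 + 73) = -42841/12386 + 18843/(-194) = -42841/12386 + 18843*(-1/194) = -42841/12386 - 18843/194 = -60425138/600721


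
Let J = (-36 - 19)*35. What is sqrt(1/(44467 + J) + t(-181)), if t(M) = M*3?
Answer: I*sqrt(982733175310)/42542 ≈ 23.302*I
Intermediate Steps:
t(M) = 3*M
J = -1925 (J = -55*35 = -1925)
sqrt(1/(44467 + J) + t(-181)) = sqrt(1/(44467 - 1925) + 3*(-181)) = sqrt(1/42542 - 543) = sqrt(-23100305/42542) = I*sqrt(982733175310)/42542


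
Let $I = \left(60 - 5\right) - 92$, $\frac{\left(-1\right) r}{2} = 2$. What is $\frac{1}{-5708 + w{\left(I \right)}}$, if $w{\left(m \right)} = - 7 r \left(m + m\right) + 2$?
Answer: $- \frac{1}{7778} \approx -0.00012857$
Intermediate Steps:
$r = -4$ ($r = \left(-2\right) 2 = -4$)
$I = -37$ ($I = 55 - 92 = -37$)
$w{\left(m \right)} = 2 + 56 m$ ($w{\left(m \right)} = - 7 \left(- 4 \left(m + m\right)\right) + 2 = - 7 \left(- 4 \cdot 2 m\right) + 2 = - 7 \left(- 8 m\right) + 2 = 56 m + 2 = 2 + 56 m$)
$\frac{1}{-5708 + w{\left(I \right)}} = \frac{1}{-5708 + \left(2 + 56 \left(-37\right)\right)} = \frac{1}{-5708 + \left(2 - 2072\right)} = \frac{1}{-5708 - 2070} = \frac{1}{-7778} = - \frac{1}{7778}$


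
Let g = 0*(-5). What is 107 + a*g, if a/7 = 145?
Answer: 107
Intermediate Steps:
a = 1015 (a = 7*145 = 1015)
g = 0
107 + a*g = 107 + 1015*0 = 107 + 0 = 107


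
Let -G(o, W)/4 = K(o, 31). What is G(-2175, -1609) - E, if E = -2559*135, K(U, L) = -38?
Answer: 345617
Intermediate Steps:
G(o, W) = 152 (G(o, W) = -4*(-38) = 152)
E = -345465
G(-2175, -1609) - E = 152 - 1*(-345465) = 152 + 345465 = 345617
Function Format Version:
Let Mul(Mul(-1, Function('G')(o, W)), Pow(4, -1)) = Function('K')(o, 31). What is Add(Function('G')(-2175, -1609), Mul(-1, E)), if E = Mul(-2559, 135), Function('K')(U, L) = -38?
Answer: 345617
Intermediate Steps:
Function('G')(o, W) = 152 (Function('G')(o, W) = Mul(-4, -38) = 152)
E = -345465
Add(Function('G')(-2175, -1609), Mul(-1, E)) = Add(152, Mul(-1, -345465)) = Add(152, 345465) = 345617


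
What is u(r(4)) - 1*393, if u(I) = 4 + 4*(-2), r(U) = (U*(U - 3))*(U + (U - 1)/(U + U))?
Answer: -397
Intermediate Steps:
r(U) = U*(-3 + U)*(U + (-1 + U)/(2*U)) (r(U) = (U*(-3 + U))*(U + (-1 + U)/((2*U))) = (U*(-3 + U))*(U + (-1 + U)*(1/(2*U))) = (U*(-3 + U))*(U + (-1 + U)/(2*U)) = U*(-3 + U)*(U + (-1 + U)/(2*U)))
u(I) = -4 (u(I) = 4 - 8 = -4)
u(r(4)) - 1*393 = -4 - 1*393 = -4 - 393 = -397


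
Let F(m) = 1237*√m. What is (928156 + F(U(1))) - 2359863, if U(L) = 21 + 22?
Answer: -1431707 + 1237*√43 ≈ -1.4236e+6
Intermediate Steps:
U(L) = 43
(928156 + F(U(1))) - 2359863 = (928156 + 1237*√43) - 2359863 = -1431707 + 1237*√43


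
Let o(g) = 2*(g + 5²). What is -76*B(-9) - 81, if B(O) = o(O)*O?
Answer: 21807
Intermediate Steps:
o(g) = 50 + 2*g (o(g) = 2*(g + 25) = 2*(25 + g) = 50 + 2*g)
B(O) = O*(50 + 2*O) (B(O) = (50 + 2*O)*O = O*(50 + 2*O))
-76*B(-9) - 81 = -152*(-9)*(25 - 9) - 81 = -152*(-9)*16 - 81 = -76*(-288) - 81 = 21888 - 81 = 21807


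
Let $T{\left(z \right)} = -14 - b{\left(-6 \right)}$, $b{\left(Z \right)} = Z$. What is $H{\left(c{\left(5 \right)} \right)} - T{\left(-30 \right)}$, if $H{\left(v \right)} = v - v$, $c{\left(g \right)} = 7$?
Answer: $8$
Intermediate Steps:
$T{\left(z \right)} = -8$ ($T{\left(z \right)} = -14 - -6 = -14 + 6 = -8$)
$H{\left(v \right)} = 0$
$H{\left(c{\left(5 \right)} \right)} - T{\left(-30 \right)} = 0 - -8 = 0 + 8 = 8$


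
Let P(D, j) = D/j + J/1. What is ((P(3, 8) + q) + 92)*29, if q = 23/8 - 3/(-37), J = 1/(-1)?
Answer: 404869/148 ≈ 2735.6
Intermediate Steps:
J = -1
P(D, j) = -1 + D/j (P(D, j) = D/j - 1/1 = D/j - 1*1 = D/j - 1 = -1 + D/j)
q = 875/296 (q = 23*(1/8) - 3*(-1/37) = 23/8 + 3/37 = 875/296 ≈ 2.9561)
((P(3, 8) + q) + 92)*29 = (((3 - 1*8)/8 + 875/296) + 92)*29 = (((3 - 8)/8 + 875/296) + 92)*29 = (((1/8)*(-5) + 875/296) + 92)*29 = ((-5/8 + 875/296) + 92)*29 = (345/148 + 92)*29 = (13961/148)*29 = 404869/148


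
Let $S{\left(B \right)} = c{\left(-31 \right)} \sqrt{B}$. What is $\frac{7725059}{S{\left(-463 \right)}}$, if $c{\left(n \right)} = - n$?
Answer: $- \frac{7725059 i \sqrt{463}}{14353} \approx - 11581.0 i$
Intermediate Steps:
$S{\left(B \right)} = 31 \sqrt{B}$ ($S{\left(B \right)} = \left(-1\right) \left(-31\right) \sqrt{B} = 31 \sqrt{B}$)
$\frac{7725059}{S{\left(-463 \right)}} = \frac{7725059}{31 \sqrt{-463}} = \frac{7725059}{31 i \sqrt{463}} = 7725059 \left(- \frac{i \sqrt{463}}{14353}\right) = - \frac{7725059 i \sqrt{463}}{14353}$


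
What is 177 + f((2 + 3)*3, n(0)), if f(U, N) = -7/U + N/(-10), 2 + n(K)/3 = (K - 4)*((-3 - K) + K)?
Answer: 2603/15 ≈ 173.53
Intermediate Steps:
n(K) = 30 - 9*K (n(K) = -6 + 3*((K - 4)*((-3 - K) + K)) = -6 + 3*((-4 + K)*(-3)) = -6 + 3*(12 - 3*K) = -6 + (36 - 9*K) = 30 - 9*K)
f(U, N) = -7/U - N/10 (f(U, N) = -7/U + N*(-⅒) = -7/U - N/10)
177 + f((2 + 3)*3, n(0)) = 177 + (-7*1/(3*(2 + 3)) - (30 - 9*0)/10) = 177 + (-7/(5*3) - (30 + 0)/10) = 177 + (-7/15 - ⅒*30) = 177 + (-7*1/15 - 3) = 177 + (-7/15 - 3) = 177 - 52/15 = 2603/15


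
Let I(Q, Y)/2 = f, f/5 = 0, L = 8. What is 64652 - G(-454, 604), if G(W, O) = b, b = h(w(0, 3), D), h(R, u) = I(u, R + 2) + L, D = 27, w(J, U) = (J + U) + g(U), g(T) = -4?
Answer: 64644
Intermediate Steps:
w(J, U) = -4 + J + U (w(J, U) = (J + U) - 4 = -4 + J + U)
f = 0 (f = 5*0 = 0)
I(Q, Y) = 0 (I(Q, Y) = 2*0 = 0)
h(R, u) = 8 (h(R, u) = 0 + 8 = 8)
b = 8
G(W, O) = 8
64652 - G(-454, 604) = 64652 - 1*8 = 64652 - 8 = 64644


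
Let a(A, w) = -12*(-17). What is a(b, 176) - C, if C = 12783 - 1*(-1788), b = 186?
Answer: -14367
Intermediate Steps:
a(A, w) = 204
C = 14571 (C = 12783 + 1788 = 14571)
a(b, 176) - C = 204 - 1*14571 = 204 - 14571 = -14367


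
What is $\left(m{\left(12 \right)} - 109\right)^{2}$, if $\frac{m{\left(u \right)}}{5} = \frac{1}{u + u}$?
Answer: $\frac{6817321}{576} \approx 11836.0$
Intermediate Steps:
$m{\left(u \right)} = \frac{5}{2 u}$ ($m{\left(u \right)} = \frac{5}{u + u} = \frac{5}{2 u}$)
$\left(m{\left(12 \right)} - 109\right)^{2} = \left(\frac{5}{2 \cdot 12} - 109\right)^{2} = \left(\frac{5}{2} \cdot \frac{1}{12} - 109\right)^{2} = \left(\frac{5}{24} - 109\right)^{2} = \left(- \frac{2611}{24}\right)^{2} = \frac{6817321}{576}$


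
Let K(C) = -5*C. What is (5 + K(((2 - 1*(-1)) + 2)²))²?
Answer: 14400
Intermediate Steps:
(5 + K(((2 - 1*(-1)) + 2)²))² = (5 - 5*((2 - 1*(-1)) + 2)²)² = (5 - 5*((2 + 1) + 2)²)² = (5 - 5*(3 + 2)²)² = (5 - 5*5²)² = (5 - 5*25)² = (5 - 125)² = (-120)² = 14400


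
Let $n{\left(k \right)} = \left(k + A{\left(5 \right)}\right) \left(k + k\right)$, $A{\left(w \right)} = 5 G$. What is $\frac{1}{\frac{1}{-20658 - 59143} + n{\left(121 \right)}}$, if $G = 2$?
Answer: $\frac{79801}{2529851301} \approx 3.1544 \cdot 10^{-5}$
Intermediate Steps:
$A{\left(w \right)} = 10$ ($A{\left(w \right)} = 5 \cdot 2 = 10$)
$n{\left(k \right)} = 2 k \left(10 + k\right)$ ($n{\left(k \right)} = \left(k + 10\right) \left(k + k\right) = \left(10 + k\right) 2 k = 2 k \left(10 + k\right)$)
$\frac{1}{\frac{1}{-20658 - 59143} + n{\left(121 \right)}} = \frac{1}{\frac{1}{-20658 - 59143} + 2 \cdot 121 \left(10 + 121\right)} = \frac{1}{\frac{1}{-79801} + 2 \cdot 121 \cdot 131} = \frac{1}{- \frac{1}{79801} + 31702} = \frac{1}{\frac{2529851301}{79801}} = \frac{79801}{2529851301}$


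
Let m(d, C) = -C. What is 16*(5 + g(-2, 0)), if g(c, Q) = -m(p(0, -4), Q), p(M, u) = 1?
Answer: 80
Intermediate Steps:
g(c, Q) = Q (g(c, Q) = -(-1)*Q = Q)
16*(5 + g(-2, 0)) = 16*(5 + 0) = 16*5 = 80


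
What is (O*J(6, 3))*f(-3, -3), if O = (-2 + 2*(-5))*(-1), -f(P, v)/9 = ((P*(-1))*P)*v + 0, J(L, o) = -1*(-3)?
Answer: -8748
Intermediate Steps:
J(L, o) = 3
f(P, v) = 9*v*P² (f(P, v) = -9*(((P*(-1))*P)*v + 0) = -9*(((-P)*P)*v + 0) = -9*((-P²)*v + 0) = -9*(-v*P² + 0) = -(-9)*v*P² = 9*v*P²)
O = 12 (O = (-2 - 10)*(-1) = -12*(-1) = 12)
(O*J(6, 3))*f(-3, -3) = (12*3)*(9*(-3)*(-3)²) = 36*(9*(-3)*9) = 36*(-243) = -8748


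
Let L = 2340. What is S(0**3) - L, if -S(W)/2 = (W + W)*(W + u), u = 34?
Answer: -2340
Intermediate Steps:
S(W) = -4*W*(34 + W) (S(W) = -2*(W + W)*(W + 34) = -2*2*W*(34 + W) = -4*W*(34 + W))
S(0**3) - L = -4*0**3*(34 + 0**3) - 1*2340 = -4*0*(34 + 0) - 2340 = -4*0*34 - 2340 = 0 - 2340 = -2340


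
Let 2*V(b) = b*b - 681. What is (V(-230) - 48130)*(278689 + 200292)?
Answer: -21094802221/2 ≈ -1.0547e+10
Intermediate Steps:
V(b) = -681/2 + b**2/2 (V(b) = (b*b - 681)/2 = (b**2 - 681)/2 = (-681 + b**2)/2 = -681/2 + b**2/2)
(V(-230) - 48130)*(278689 + 200292) = ((-681/2 + (1/2)*(-230)**2) - 48130)*(278689 + 200292) = ((-681/2 + (1/2)*52900) - 48130)*478981 = ((-681/2 + 26450) - 48130)*478981 = (52219/2 - 48130)*478981 = -44041/2*478981 = -21094802221/2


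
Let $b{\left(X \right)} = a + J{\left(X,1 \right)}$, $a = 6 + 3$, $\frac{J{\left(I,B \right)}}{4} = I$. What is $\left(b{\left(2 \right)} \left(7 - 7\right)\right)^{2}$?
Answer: $0$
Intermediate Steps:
$J{\left(I,B \right)} = 4 I$
$a = 9$
$b{\left(X \right)} = 9 + 4 X$
$\left(b{\left(2 \right)} \left(7 - 7\right)\right)^{2} = \left(\left(9 + 4 \cdot 2\right) \left(7 - 7\right)\right)^{2} = \left(\left(9 + 8\right) \left(7 - 7\right)\right)^{2} = \left(17 \cdot 0\right)^{2} = 0^{2} = 0$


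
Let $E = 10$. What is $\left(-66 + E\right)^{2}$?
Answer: $3136$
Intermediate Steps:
$\left(-66 + E\right)^{2} = \left(-66 + 10\right)^{2} = \left(-56\right)^{2} = 3136$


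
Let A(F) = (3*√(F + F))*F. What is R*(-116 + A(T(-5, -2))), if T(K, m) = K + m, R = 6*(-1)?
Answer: 696 + 126*I*√14 ≈ 696.0 + 471.45*I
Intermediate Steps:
R = -6
A(F) = 3*√2*F^(3/2) (A(F) = (3*√(2*F))*F = (3*(√2*√F))*F = (3*√2*√F)*F = 3*√2*F^(3/2))
R*(-116 + A(T(-5, -2))) = -6*(-116 + 3*√2*(-5 - 2)^(3/2)) = -6*(-116 + 3*√2*(-7)^(3/2)) = -6*(-116 + 3*√2*(-7*I*√7)) = -6*(-116 - 21*I*√14) = 696 + 126*I*√14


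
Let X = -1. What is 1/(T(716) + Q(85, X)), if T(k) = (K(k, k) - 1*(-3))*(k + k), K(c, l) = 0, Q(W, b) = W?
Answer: 1/4381 ≈ 0.00022826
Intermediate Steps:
T(k) = 6*k (T(k) = (0 - 1*(-3))*(k + k) = (0 + 3)*(2*k) = 3*(2*k) = 6*k)
1/(T(716) + Q(85, X)) = 1/(6*716 + 85) = 1/(4296 + 85) = 1/4381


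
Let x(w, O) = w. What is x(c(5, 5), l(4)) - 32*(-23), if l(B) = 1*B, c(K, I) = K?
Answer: 741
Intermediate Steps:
l(B) = B
x(c(5, 5), l(4)) - 32*(-23) = 5 - 32*(-23) = 5 + 736 = 741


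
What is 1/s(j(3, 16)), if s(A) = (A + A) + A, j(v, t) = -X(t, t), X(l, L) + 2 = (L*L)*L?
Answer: -1/12282 ≈ -8.1420e-5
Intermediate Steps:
X(l, L) = -2 + L**3 (X(l, L) = -2 + (L*L)*L = -2 + L**2*L = -2 + L**3)
j(v, t) = 2 - t**3 (j(v, t) = -(-2 + t**3) = 2 - t**3)
s(A) = 3*A (s(A) = 2*A + A = 3*A)
1/s(j(3, 16)) = 1/(3*(2 - 1*16**3)) = 1/(3*(2 - 1*4096)) = 1/(3*(2 - 4096)) = 1/(3*(-4094)) = 1/(-12282) = -1/12282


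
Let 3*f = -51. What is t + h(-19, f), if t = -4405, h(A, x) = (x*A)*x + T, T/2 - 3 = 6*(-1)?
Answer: -9902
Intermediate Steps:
T = -6 (T = 6 + 2*(6*(-1)) = 6 + 2*(-6) = 6 - 12 = -6)
f = -17 (f = (⅓)*(-51) = -17)
h(A, x) = -6 + A*x² (h(A, x) = (x*A)*x - 6 = (A*x)*x - 6 = A*x² - 6 = -6 + A*x²)
t + h(-19, f) = -4405 + (-6 - 19*(-17)²) = -4405 + (-6 - 19*289) = -4405 + (-6 - 5491) = -4405 - 5497 = -9902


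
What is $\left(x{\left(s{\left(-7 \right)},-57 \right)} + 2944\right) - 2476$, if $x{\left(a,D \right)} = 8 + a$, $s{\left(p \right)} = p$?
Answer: $469$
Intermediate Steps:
$\left(x{\left(s{\left(-7 \right)},-57 \right)} + 2944\right) - 2476 = \left(\left(8 - 7\right) + 2944\right) - 2476 = \left(1 + 2944\right) - 2476 = 2945 - 2476 = 469$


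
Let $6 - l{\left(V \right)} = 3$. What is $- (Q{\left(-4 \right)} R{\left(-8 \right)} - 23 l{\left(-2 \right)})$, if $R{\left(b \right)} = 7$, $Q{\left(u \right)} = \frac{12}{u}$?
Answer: $90$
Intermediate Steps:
$l{\left(V \right)} = 3$ ($l{\left(V \right)} = 6 - 3 = 3$)
$- (Q{\left(-4 \right)} R{\left(-8 \right)} - 23 l{\left(-2 \right)}) = - (\frac{12}{-4} \cdot 7 - 69) = - (12 \left(- \frac{1}{4}\right) 7 - 69) = - (\left(-3\right) 7 - 69) = - (-21 - 69) = \left(-1\right) \left(-90\right) = 90$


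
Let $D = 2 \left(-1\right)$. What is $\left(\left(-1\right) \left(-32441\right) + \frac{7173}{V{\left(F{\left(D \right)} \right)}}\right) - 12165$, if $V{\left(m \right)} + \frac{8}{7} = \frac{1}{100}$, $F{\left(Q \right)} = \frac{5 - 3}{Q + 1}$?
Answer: $\frac{11057768}{793} \approx 13944.0$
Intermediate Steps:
$D = -2$
$F{\left(Q \right)} = \frac{2}{1 + Q}$
$V{\left(m \right)} = - \frac{793}{700}$ ($V{\left(m \right)} = - \frac{8}{7} + \frac{1}{100} = - \frac{793}{700}$)
$\left(\left(-1\right) \left(-32441\right) + \frac{7173}{V{\left(F{\left(D \right)} \right)}}\right) - 12165 = \left(\left(-1\right) \left(-32441\right) + \frac{7173}{- \frac{793}{700}}\right) - 12165 = \left(32441 + 7173 \left(- \frac{700}{793}\right)\right) - 12165 = \left(32441 - \frac{5021100}{793}\right) - 12165 = \frac{20704613}{793} - 12165 = \frac{11057768}{793}$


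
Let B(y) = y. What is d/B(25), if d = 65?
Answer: 13/5 ≈ 2.6000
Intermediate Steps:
d/B(25) = 65/25 = (1/25)*65 = 13/5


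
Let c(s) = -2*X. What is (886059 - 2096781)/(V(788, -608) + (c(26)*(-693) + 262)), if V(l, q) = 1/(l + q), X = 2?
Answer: -217929960/546121 ≈ -399.05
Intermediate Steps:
c(s) = -4 (c(s) = -2*2 = -4)
(886059 - 2096781)/(V(788, -608) + (c(26)*(-693) + 262)) = (886059 - 2096781)/(1/(788 - 608) + (-4*(-693) + 262)) = -1210722/(1/180 + (2772 + 262)) = -1210722/(1/180 + 3034) = -1210722/546121/180 = -1210722*180/546121 = -217929960/546121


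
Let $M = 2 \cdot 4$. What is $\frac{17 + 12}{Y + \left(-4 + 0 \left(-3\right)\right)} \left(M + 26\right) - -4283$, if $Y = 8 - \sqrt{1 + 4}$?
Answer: $\frac{51057}{11} + \frac{986 \sqrt{5}}{11} \approx 4842.0$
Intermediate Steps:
$Y = 8 - \sqrt{5} \approx 5.7639$
$M = 8$
$\frac{17 + 12}{Y + \left(-4 + 0 \left(-3\right)\right)} \left(M + 26\right) - -4283 = \frac{17 + 12}{\left(8 - \sqrt{5}\right) + \left(-4 + 0 \left(-3\right)\right)} \left(8 + 26\right) - -4283 = \frac{29}{\left(8 - \sqrt{5}\right) + \left(-4 + 0\right)} 34 + 4283 = \frac{29}{\left(8 - \sqrt{5}\right) - 4} \cdot 34 + 4283 = \frac{29}{4 - \sqrt{5}} \cdot 34 + 4283 = \frac{986}{4 - \sqrt{5}} + 4283 = 4283 + \frac{986}{4 - \sqrt{5}}$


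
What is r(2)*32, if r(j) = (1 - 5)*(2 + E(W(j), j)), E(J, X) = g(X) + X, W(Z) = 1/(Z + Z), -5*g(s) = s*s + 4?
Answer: -1536/5 ≈ -307.20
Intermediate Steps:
g(s) = -⅘ - s²/5 (g(s) = -(s*s + 4)/5 = -(s² + 4)/5 = -(4 + s²)/5 = -⅘ - s²/5)
W(Z) = 1/(2*Z)
E(J, X) = -⅘ + X - X²/5 (E(J, X) = (-⅘ - X²/5) + X = -⅘ + X - X²/5)
r(j) = -24/5 - 4*j + 4*j²/5 (r(j) = (1 - 5)*(2 + (-⅘ + j - j²/5)) = -4*(6/5 + j - j²/5) = -24/5 - 4*j + 4*j²/5)
r(2)*32 = (-24/5 - 4*2 + (⅘)*2²)*32 = (-24/5 - 8 + (⅘)*4)*32 = (-24/5 - 8 + 16/5)*32 = -48/5*32 = -1536/5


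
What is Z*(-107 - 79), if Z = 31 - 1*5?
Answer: -4836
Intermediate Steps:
Z = 26 (Z = 31 - 5 = 26)
Z*(-107 - 79) = 26*(-107 - 79) = 26*(-186) = -4836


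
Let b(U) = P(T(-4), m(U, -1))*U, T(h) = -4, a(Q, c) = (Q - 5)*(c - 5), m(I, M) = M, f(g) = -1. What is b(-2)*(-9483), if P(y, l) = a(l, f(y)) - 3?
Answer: 625878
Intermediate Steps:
a(Q, c) = (-5 + Q)*(-5 + c)
P(y, l) = 27 - 6*l (P(y, l) = (25 - 5*l - 5*(-1) + l*(-1)) - 3 = (25 - 5*l + 5 - l) - 3 = (30 - 6*l) - 3 = 27 - 6*l)
b(U) = 33*U (b(U) = (27 - 6*(-1))*U = (27 + 6)*U = 33*U)
b(-2)*(-9483) = (33*(-2))*(-9483) = -66*(-9483) = 625878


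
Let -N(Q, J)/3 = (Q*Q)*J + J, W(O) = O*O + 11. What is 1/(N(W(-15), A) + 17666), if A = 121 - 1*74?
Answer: -1/7835611 ≈ -1.2762e-7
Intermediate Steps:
A = 47 (A = 121 - 74 = 47)
W(O) = 11 + O² (W(O) = O² + 11 = 11 + O²)
N(Q, J) = -3*J - 3*J*Q² (N(Q, J) = -3*((Q*Q)*J + J) = -3*(Q²*J + J) = -3*(J*Q² + J) = -3*(J + J*Q²) = -3*J - 3*J*Q²)
1/(N(W(-15), A) + 17666) = 1/(-3*47*(1 + (11 + (-15)²)²) + 17666) = 1/(-3*47*(1 + (11 + 225)²) + 17666) = 1/(-3*47*(1 + 236²) + 17666) = 1/(-3*47*(1 + 55696) + 17666) = 1/(-3*47*55697 + 17666) = 1/(-7853277 + 17666) = 1/(-7835611) = -1/7835611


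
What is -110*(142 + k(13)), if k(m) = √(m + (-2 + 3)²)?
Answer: -15620 - 110*√14 ≈ -16032.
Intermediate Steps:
k(m) = √(1 + m) (k(m) = √(m + 1²) = √(m + 1) = √(1 + m))
-110*(142 + k(13)) = -110*(142 + √(1 + 13)) = -110*(142 + √14) = -15620 - 110*√14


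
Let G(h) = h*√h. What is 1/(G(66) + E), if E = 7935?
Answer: 2645/20892243 - 22*√66/20892243 ≈ 0.00011805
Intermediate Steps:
G(h) = h^(3/2)
1/(G(66) + E) = 1/(66^(3/2) + 7935) = 1/(66*√66 + 7935) = 1/(7935 + 66*√66)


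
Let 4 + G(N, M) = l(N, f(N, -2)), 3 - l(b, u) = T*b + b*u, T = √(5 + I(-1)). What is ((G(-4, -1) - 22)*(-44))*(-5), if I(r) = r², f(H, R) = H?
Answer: -8580 + 880*√6 ≈ -6424.5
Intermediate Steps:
T = √6 (T = √(5 + (-1)²) = √(5 + 1) = √6 ≈ 2.4495)
l(b, u) = 3 - b*u - b*√6 (l(b, u) = 3 - (√6*b + b*u) = 3 - (b*√6 + b*u) = 3 - (b*u + b*√6) = 3 + (-b*u - b*√6) = 3 - b*u - b*√6)
G(N, M) = -1 - N² - N*√6 (G(N, M) = -4 + (3 - N*N - N*√6) = -4 + (3 - N² - N*√6) = -1 - N² - N*√6)
((G(-4, -1) - 22)*(-44))*(-5) = (((-1 - 1*(-4)² - 1*(-4)*√6) - 22)*(-44))*(-5) = (((-1 - 1*16 + 4*√6) - 22)*(-44))*(-5) = (((-1 - 16 + 4*√6) - 22)*(-44))*(-5) = (((-17 + 4*√6) - 22)*(-44))*(-5) = ((-39 + 4*√6)*(-44))*(-5) = (1716 - 176*√6)*(-5) = -8580 + 880*√6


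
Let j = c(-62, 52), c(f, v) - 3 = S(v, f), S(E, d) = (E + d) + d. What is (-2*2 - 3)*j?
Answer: 483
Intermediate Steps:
S(E, d) = E + 2*d
c(f, v) = 3 + v + 2*f (c(f, v) = 3 + (v + 2*f) = 3 + v + 2*f)
j = -69 (j = 3 + 52 + 2*(-62) = 3 + 52 - 124 = -69)
(-2*2 - 3)*j = (-2*2 - 3)*(-69) = (-4 - 3)*(-69) = -7*(-69) = 483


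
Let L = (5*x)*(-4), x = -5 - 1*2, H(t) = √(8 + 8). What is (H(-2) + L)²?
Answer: 20736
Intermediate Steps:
H(t) = 4 (H(t) = √16 = 4)
x = -7 (x = -5 - 2 = -7)
L = 140 (L = (5*(-7))*(-4) = -35*(-4) = 140)
(H(-2) + L)² = (4 + 140)² = 144² = 20736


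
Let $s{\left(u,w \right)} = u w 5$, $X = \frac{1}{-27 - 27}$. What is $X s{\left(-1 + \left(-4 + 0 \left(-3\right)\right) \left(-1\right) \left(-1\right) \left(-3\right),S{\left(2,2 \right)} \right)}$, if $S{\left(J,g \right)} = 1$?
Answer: $- \frac{55}{54} \approx -1.0185$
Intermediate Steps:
$X = - \frac{1}{54}$ ($X = \frac{1}{-54} = - \frac{1}{54} \approx -0.018519$)
$s{\left(u,w \right)} = 5 u w$
$X s{\left(-1 + \left(-4 + 0 \left(-3\right)\right) \left(-1\right) \left(-1\right) \left(-3\right),S{\left(2,2 \right)} \right)} = - \frac{5 \left(-1 + \left(-4 + 0 \left(-3\right)\right) \left(-1\right) \left(-1\right) \left(-3\right)\right) 1}{54} = - \frac{5 \left(-1 + \left(-4 + 0\right) 1 \left(-3\right)\right) 1}{54} = - \frac{5 \left(-1 - -12\right) 1}{54} = - \frac{5 \left(-1 + 12\right) 1}{54} = - \frac{5 \cdot 11 \cdot 1}{54} = \left(- \frac{1}{54}\right) 55 = - \frac{55}{54}$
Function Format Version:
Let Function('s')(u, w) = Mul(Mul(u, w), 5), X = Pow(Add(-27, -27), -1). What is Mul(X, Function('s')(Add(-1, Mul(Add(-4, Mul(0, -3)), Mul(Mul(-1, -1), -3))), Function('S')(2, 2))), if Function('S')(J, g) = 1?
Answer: Rational(-55, 54) ≈ -1.0185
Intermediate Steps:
X = Rational(-1, 54) (X = Pow(-54, -1) = Rational(-1, 54) ≈ -0.018519)
Function('s')(u, w) = Mul(5, u, w)
Mul(X, Function('s')(Add(-1, Mul(Add(-4, Mul(0, -3)), Mul(Mul(-1, -1), -3))), Function('S')(2, 2))) = Mul(Rational(-1, 54), Mul(5, Add(-1, Mul(Add(-4, Mul(0, -3)), Mul(Mul(-1, -1), -3))), 1)) = Mul(Rational(-1, 54), Mul(5, Add(-1, Mul(Add(-4, 0), Mul(1, -3))), 1)) = Mul(Rational(-1, 54), Mul(5, Add(-1, Mul(-4, -3)), 1)) = Mul(Rational(-1, 54), Mul(5, Add(-1, 12), 1)) = Mul(Rational(-1, 54), Mul(5, 11, 1)) = Mul(Rational(-1, 54), 55) = Rational(-55, 54)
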